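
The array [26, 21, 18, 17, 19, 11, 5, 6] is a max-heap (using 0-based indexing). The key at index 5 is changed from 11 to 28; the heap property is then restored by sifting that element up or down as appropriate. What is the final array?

[28, 21, 26, 17, 19, 18, 5, 6]

set index 5 from 11 to 28 → [26, 21, 18, 17, 19, 28, 5, 6]
28 > parent 18 at index 2, swap → [26, 21, 28, 17, 19, 18, 5, 6]
28 > parent 26 at index 0, swap → [28, 21, 26, 17, 19, 18, 5, 6]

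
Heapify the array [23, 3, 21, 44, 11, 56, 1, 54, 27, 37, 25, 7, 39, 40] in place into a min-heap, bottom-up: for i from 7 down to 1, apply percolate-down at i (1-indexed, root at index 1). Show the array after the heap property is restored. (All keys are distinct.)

[1, 3, 7, 27, 11, 23, 21, 54, 44, 37, 25, 56, 39, 40]

sift down from index 7: already satisfies heap property
sift down from index 6:
  56 vs smaller child 7 at index 12, swap → [23, 3, 21, 44, 11, 7, 1, 54, 27, 37, 25, 56, 39, 40]
sift down from index 5: already satisfies heap property
sift down from index 4:
  44 vs smaller child 27 at index 9, swap → [23, 3, 21, 27, 11, 7, 1, 54, 44, 37, 25, 56, 39, 40]
sift down from index 3:
  21 vs smaller child 1 at index 7, swap → [23, 3, 1, 27, 11, 7, 21, 54, 44, 37, 25, 56, 39, 40]
sift down from index 2: already satisfies heap property
sift down from index 1:
  23 vs smaller child 1 at index 3, swap → [1, 3, 23, 27, 11, 7, 21, 54, 44, 37, 25, 56, 39, 40]
  23 vs smaller child 7 at index 6, swap → [1, 3, 7, 27, 11, 23, 21, 54, 44, 37, 25, 56, 39, 40]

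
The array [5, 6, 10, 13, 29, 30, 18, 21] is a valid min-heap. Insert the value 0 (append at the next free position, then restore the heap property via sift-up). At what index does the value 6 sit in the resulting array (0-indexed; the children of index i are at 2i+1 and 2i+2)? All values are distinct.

3

append 0 at index 8 → [5, 6, 10, 13, 29, 30, 18, 21, 0]
0 < parent 13 at index 3, swap → [5, 6, 10, 0, 29, 30, 18, 21, 13]
0 < parent 6 at index 1, swap → [5, 0, 10, 6, 29, 30, 18, 21, 13]
0 < parent 5 at index 0, swap → [0, 5, 10, 6, 29, 30, 18, 21, 13]
resulting array: [0, 5, 10, 6, 29, 30, 18, 21, 13]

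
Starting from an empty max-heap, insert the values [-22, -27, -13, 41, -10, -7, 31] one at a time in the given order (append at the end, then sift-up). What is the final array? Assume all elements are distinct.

Insert -22:
  append -22 at index 0 → [-22] (no swap needed)
Insert -27:
  append -27 at index 1 → [-22, -27] (no swap needed)
Insert -13:
  append -13 at index 2 → [-22, -27, -13]
  -13 > parent -22 at index 0, swap → [-13, -27, -22]
Insert 41:
  append 41 at index 3 → [-13, -27, -22, 41]
  41 > parent -27 at index 1, swap → [-13, 41, -22, -27]
  41 > parent -13 at index 0, swap → [41, -13, -22, -27]
Insert -10:
  append -10 at index 4 → [41, -13, -22, -27, -10]
  -10 > parent -13 at index 1, swap → [41, -10, -22, -27, -13]
Insert -7:
  append -7 at index 5 → [41, -10, -22, -27, -13, -7]
  -7 > parent -22 at index 2, swap → [41, -10, -7, -27, -13, -22]
Insert 31:
  append 31 at index 6 → [41, -10, -7, -27, -13, -22, 31]
  31 > parent -7 at index 2, swap → [41, -10, 31, -27, -13, -22, -7]

[41, -10, 31, -27, -13, -22, -7]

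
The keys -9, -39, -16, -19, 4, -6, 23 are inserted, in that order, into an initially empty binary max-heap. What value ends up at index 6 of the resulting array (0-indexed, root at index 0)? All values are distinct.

Insert -9:
  append -9 at index 0 → [-9] (no swap needed)
Insert -39:
  append -39 at index 1 → [-9, -39] (no swap needed)
Insert -16:
  append -16 at index 2 → [-9, -39, -16] (no swap needed)
Insert -19:
  append -19 at index 3 → [-9, -39, -16, -19]
  -19 > parent -39 at index 1, swap → [-9, -19, -16, -39]
Insert 4:
  append 4 at index 4 → [-9, -19, -16, -39, 4]
  4 > parent -19 at index 1, swap → [-9, 4, -16, -39, -19]
  4 > parent -9 at index 0, swap → [4, -9, -16, -39, -19]
Insert -6:
  append -6 at index 5 → [4, -9, -16, -39, -19, -6]
  -6 > parent -16 at index 2, swap → [4, -9, -6, -39, -19, -16]
Insert 23:
  append 23 at index 6 → [4, -9, -6, -39, -19, -16, 23]
  23 > parent -6 at index 2, swap → [4, -9, 23, -39, -19, -16, -6]
  23 > parent 4 at index 0, swap → [23, -9, 4, -39, -19, -16, -6]
resulting array: [23, -9, 4, -39, -19, -16, -6]

-6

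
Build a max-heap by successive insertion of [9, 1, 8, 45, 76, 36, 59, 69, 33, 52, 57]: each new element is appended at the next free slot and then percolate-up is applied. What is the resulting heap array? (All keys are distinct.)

[76, 69, 59, 45, 57, 8, 36, 1, 33, 9, 52]

Insert 9:
  append 9 at index 0 → [9] (no swap needed)
Insert 1:
  append 1 at index 1 → [9, 1] (no swap needed)
Insert 8:
  append 8 at index 2 → [9, 1, 8] (no swap needed)
Insert 45:
  append 45 at index 3 → [9, 1, 8, 45]
  45 > parent 1 at index 1, swap → [9, 45, 8, 1]
  45 > parent 9 at index 0, swap → [45, 9, 8, 1]
Insert 76:
  append 76 at index 4 → [45, 9, 8, 1, 76]
  76 > parent 9 at index 1, swap → [45, 76, 8, 1, 9]
  76 > parent 45 at index 0, swap → [76, 45, 8, 1, 9]
Insert 36:
  append 36 at index 5 → [76, 45, 8, 1, 9, 36]
  36 > parent 8 at index 2, swap → [76, 45, 36, 1, 9, 8]
Insert 59:
  append 59 at index 6 → [76, 45, 36, 1, 9, 8, 59]
  59 > parent 36 at index 2, swap → [76, 45, 59, 1, 9, 8, 36]
Insert 69:
  append 69 at index 7 → [76, 45, 59, 1, 9, 8, 36, 69]
  69 > parent 1 at index 3, swap → [76, 45, 59, 69, 9, 8, 36, 1]
  69 > parent 45 at index 1, swap → [76, 69, 59, 45, 9, 8, 36, 1]
Insert 33:
  append 33 at index 8 → [76, 69, 59, 45, 9, 8, 36, 1, 33] (no swap needed)
Insert 52:
  append 52 at index 9 → [76, 69, 59, 45, 9, 8, 36, 1, 33, 52]
  52 > parent 9 at index 4, swap → [76, 69, 59, 45, 52, 8, 36, 1, 33, 9]
Insert 57:
  append 57 at index 10 → [76, 69, 59, 45, 52, 8, 36, 1, 33, 9, 57]
  57 > parent 52 at index 4, swap → [76, 69, 59, 45, 57, 8, 36, 1, 33, 9, 52]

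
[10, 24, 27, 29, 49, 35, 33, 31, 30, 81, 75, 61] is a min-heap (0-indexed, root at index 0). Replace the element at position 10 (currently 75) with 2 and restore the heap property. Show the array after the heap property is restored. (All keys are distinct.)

set index 10 from 75 to 2 → [10, 24, 27, 29, 49, 35, 33, 31, 30, 81, 2, 61]
2 < parent 49 at index 4, swap → [10, 24, 27, 29, 2, 35, 33, 31, 30, 81, 49, 61]
2 < parent 24 at index 1, swap → [10, 2, 27, 29, 24, 35, 33, 31, 30, 81, 49, 61]
2 < parent 10 at index 0, swap → [2, 10, 27, 29, 24, 35, 33, 31, 30, 81, 49, 61]

[2, 10, 27, 29, 24, 35, 33, 31, 30, 81, 49, 61]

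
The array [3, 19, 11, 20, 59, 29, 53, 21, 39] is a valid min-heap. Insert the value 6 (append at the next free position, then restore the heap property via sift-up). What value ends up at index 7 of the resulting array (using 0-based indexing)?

21

append 6 at index 9 → [3, 19, 11, 20, 59, 29, 53, 21, 39, 6]
6 < parent 59 at index 4, swap → [3, 19, 11, 20, 6, 29, 53, 21, 39, 59]
6 < parent 19 at index 1, swap → [3, 6, 11, 20, 19, 29, 53, 21, 39, 59]
resulting array: [3, 6, 11, 20, 19, 29, 53, 21, 39, 59]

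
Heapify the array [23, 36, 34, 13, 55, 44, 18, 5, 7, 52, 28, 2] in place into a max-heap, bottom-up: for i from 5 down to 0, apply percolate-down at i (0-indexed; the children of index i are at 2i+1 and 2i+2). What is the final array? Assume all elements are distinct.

sift down from index 5: already satisfies heap property
sift down from index 4: already satisfies heap property
sift down from index 3: already satisfies heap property
sift down from index 2:
  34 vs larger child 44 at index 5, swap → [23, 36, 44, 13, 55, 34, 18, 5, 7, 52, 28, 2]
sift down from index 1:
  36 vs larger child 55 at index 4, swap → [23, 55, 44, 13, 36, 34, 18, 5, 7, 52, 28, 2]
  36 vs larger child 52 at index 9, swap → [23, 55, 44, 13, 52, 34, 18, 5, 7, 36, 28, 2]
sift down from index 0:
  23 vs larger child 55 at index 1, swap → [55, 23, 44, 13, 52, 34, 18, 5, 7, 36, 28, 2]
  23 vs larger child 52 at index 4, swap → [55, 52, 44, 13, 23, 34, 18, 5, 7, 36, 28, 2]
  23 vs larger child 36 at index 9, swap → [55, 52, 44, 13, 36, 34, 18, 5, 7, 23, 28, 2]

[55, 52, 44, 13, 36, 34, 18, 5, 7, 23, 28, 2]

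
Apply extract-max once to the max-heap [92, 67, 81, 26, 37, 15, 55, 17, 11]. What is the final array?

[81, 67, 55, 26, 37, 15, 11, 17]

remove root 92; move last element 11 to root → [11, 67, 81, 26, 37, 15, 55, 17]
11 vs larger child 81 at index 2, swap → [81, 67, 11, 26, 37, 15, 55, 17]
11 vs larger child 55 at index 6, swap → [81, 67, 55, 26, 37, 15, 11, 17]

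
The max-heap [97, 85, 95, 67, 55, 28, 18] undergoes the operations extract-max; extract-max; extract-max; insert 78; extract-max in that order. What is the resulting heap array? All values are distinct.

extract-max → returns 97:
  remove root 97; move last element 18 to root → [18, 85, 95, 67, 55, 28]
  18 vs larger child 95 at index 2, swap → [95, 85, 18, 67, 55, 28]
  18 vs only child 28 at index 5, swap → [95, 85, 28, 67, 55, 18]
extract-max → returns 95:
  remove root 95; move last element 18 to root → [18, 85, 28, 67, 55]
  18 vs larger child 85 at index 1, swap → [85, 18, 28, 67, 55]
  18 vs larger child 67 at index 3, swap → [85, 67, 28, 18, 55]
extract-max → returns 85:
  remove root 85; move last element 55 to root → [55, 67, 28, 18]
  55 vs larger child 67 at index 1, swap → [67, 55, 28, 18]
insert 78:
  append 78 at index 4 → [67, 55, 28, 18, 78]
  78 > parent 55 at index 1, swap → [67, 78, 28, 18, 55]
  78 > parent 67 at index 0, swap → [78, 67, 28, 18, 55]
extract-max → returns 78:
  remove root 78; move last element 55 to root → [55, 67, 28, 18]
  55 vs larger child 67 at index 1, swap → [67, 55, 28, 18]

[67, 55, 28, 18]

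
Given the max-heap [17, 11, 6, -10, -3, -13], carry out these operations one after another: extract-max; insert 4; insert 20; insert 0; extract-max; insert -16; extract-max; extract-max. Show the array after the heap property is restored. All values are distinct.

extract-max → returns 17:
  remove root 17; move last element -13 to root → [-13, 11, 6, -10, -3]
  -13 vs larger child 11 at index 1, swap → [11, -13, 6, -10, -3]
  -13 vs larger child -3 at index 4, swap → [11, -3, 6, -10, -13]
insert 4:
  append 4 at index 5 → [11, -3, 6, -10, -13, 4] (no swap needed)
insert 20:
  append 20 at index 6 → [11, -3, 6, -10, -13, 4, 20]
  20 > parent 6 at index 2, swap → [11, -3, 20, -10, -13, 4, 6]
  20 > parent 11 at index 0, swap → [20, -3, 11, -10, -13, 4, 6]
insert 0:
  append 0 at index 7 → [20, -3, 11, -10, -13, 4, 6, 0]
  0 > parent -10 at index 3, swap → [20, -3, 11, 0, -13, 4, 6, -10]
  0 > parent -3 at index 1, swap → [20, 0, 11, -3, -13, 4, 6, -10]
extract-max → returns 20:
  remove root 20; move last element -10 to root → [-10, 0, 11, -3, -13, 4, 6]
  -10 vs larger child 11 at index 2, swap → [11, 0, -10, -3, -13, 4, 6]
  -10 vs larger child 6 at index 6, swap → [11, 0, 6, -3, -13, 4, -10]
insert -16:
  append -16 at index 7 → [11, 0, 6, -3, -13, 4, -10, -16] (no swap needed)
extract-max → returns 11:
  remove root 11; move last element -16 to root → [-16, 0, 6, -3, -13, 4, -10]
  -16 vs larger child 6 at index 2, swap → [6, 0, -16, -3, -13, 4, -10]
  -16 vs larger child 4 at index 5, swap → [6, 0, 4, -3, -13, -16, -10]
extract-max → returns 6:
  remove root 6; move last element -10 to root → [-10, 0, 4, -3, -13, -16]
  -10 vs larger child 4 at index 2, swap → [4, 0, -10, -3, -13, -16]

[4, 0, -10, -3, -13, -16]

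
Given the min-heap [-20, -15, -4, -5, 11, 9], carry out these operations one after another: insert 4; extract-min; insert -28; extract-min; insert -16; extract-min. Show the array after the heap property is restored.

insert 4:
  append 4 at index 6 → [-20, -15, -4, -5, 11, 9, 4] (no swap needed)
extract-min → returns -20:
  remove root -20; move last element 4 to root → [4, -15, -4, -5, 11, 9]
  4 vs smaller child -15 at index 1, swap → [-15, 4, -4, -5, 11, 9]
  4 vs smaller child -5 at index 3, swap → [-15, -5, -4, 4, 11, 9]
insert -28:
  append -28 at index 6 → [-15, -5, -4, 4, 11, 9, -28]
  -28 < parent -4 at index 2, swap → [-15, -5, -28, 4, 11, 9, -4]
  -28 < parent -15 at index 0, swap → [-28, -5, -15, 4, 11, 9, -4]
extract-min → returns -28:
  remove root -28; move last element -4 to root → [-4, -5, -15, 4, 11, 9]
  -4 vs smaller child -15 at index 2, swap → [-15, -5, -4, 4, 11, 9]
insert -16:
  append -16 at index 6 → [-15, -5, -4, 4, 11, 9, -16]
  -16 < parent -4 at index 2, swap → [-15, -5, -16, 4, 11, 9, -4]
  -16 < parent -15 at index 0, swap → [-16, -5, -15, 4, 11, 9, -4]
extract-min → returns -16:
  remove root -16; move last element -4 to root → [-4, -5, -15, 4, 11, 9]
  -4 vs smaller child -15 at index 2, swap → [-15, -5, -4, 4, 11, 9]

[-15, -5, -4, 4, 11, 9]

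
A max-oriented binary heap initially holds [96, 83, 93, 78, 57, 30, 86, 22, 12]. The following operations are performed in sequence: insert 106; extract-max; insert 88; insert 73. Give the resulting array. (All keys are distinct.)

insert 106:
  append 106 at index 9 → [96, 83, 93, 78, 57, 30, 86, 22, 12, 106]
  106 > parent 57 at index 4, swap → [96, 83, 93, 78, 106, 30, 86, 22, 12, 57]
  106 > parent 83 at index 1, swap → [96, 106, 93, 78, 83, 30, 86, 22, 12, 57]
  106 > parent 96 at index 0, swap → [106, 96, 93, 78, 83, 30, 86, 22, 12, 57]
extract-max → returns 106:
  remove root 106; move last element 57 to root → [57, 96, 93, 78, 83, 30, 86, 22, 12]
  57 vs larger child 96 at index 1, swap → [96, 57, 93, 78, 83, 30, 86, 22, 12]
  57 vs larger child 83 at index 4, swap → [96, 83, 93, 78, 57, 30, 86, 22, 12]
insert 88:
  append 88 at index 9 → [96, 83, 93, 78, 57, 30, 86, 22, 12, 88]
  88 > parent 57 at index 4, swap → [96, 83, 93, 78, 88, 30, 86, 22, 12, 57]
  88 > parent 83 at index 1, swap → [96, 88, 93, 78, 83, 30, 86, 22, 12, 57]
insert 73:
  append 73 at index 10 → [96, 88, 93, 78, 83, 30, 86, 22, 12, 57, 73] (no swap needed)

[96, 88, 93, 78, 83, 30, 86, 22, 12, 57, 73]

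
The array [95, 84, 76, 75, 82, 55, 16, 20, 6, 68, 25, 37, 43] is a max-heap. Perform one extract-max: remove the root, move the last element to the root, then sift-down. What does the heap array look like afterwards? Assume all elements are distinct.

remove root 95; move last element 43 to root → [43, 84, 76, 75, 82, 55, 16, 20, 6, 68, 25, 37]
43 vs larger child 84 at index 1, swap → [84, 43, 76, 75, 82, 55, 16, 20, 6, 68, 25, 37]
43 vs larger child 82 at index 4, swap → [84, 82, 76, 75, 43, 55, 16, 20, 6, 68, 25, 37]
43 vs larger child 68 at index 9, swap → [84, 82, 76, 75, 68, 55, 16, 20, 6, 43, 25, 37]

[84, 82, 76, 75, 68, 55, 16, 20, 6, 43, 25, 37]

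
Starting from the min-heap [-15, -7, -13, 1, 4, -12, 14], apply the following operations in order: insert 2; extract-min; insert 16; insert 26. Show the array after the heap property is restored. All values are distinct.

insert 2:
  append 2 at index 7 → [-15, -7, -13, 1, 4, -12, 14, 2] (no swap needed)
extract-min → returns -15:
  remove root -15; move last element 2 to root → [2, -7, -13, 1, 4, -12, 14]
  2 vs smaller child -13 at index 2, swap → [-13, -7, 2, 1, 4, -12, 14]
  2 vs smaller child -12 at index 5, swap → [-13, -7, -12, 1, 4, 2, 14]
insert 16:
  append 16 at index 7 → [-13, -7, -12, 1, 4, 2, 14, 16] (no swap needed)
insert 26:
  append 26 at index 8 → [-13, -7, -12, 1, 4, 2, 14, 16, 26] (no swap needed)

[-13, -7, -12, 1, 4, 2, 14, 16, 26]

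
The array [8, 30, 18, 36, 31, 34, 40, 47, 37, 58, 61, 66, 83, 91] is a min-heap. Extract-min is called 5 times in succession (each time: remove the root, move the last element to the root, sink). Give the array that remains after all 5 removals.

[36, 37, 40, 47, 58, 66, 61, 83, 91]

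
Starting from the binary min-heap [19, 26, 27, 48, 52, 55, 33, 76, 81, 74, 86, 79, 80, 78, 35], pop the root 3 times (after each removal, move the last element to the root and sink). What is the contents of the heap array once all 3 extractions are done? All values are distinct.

[33, 35, 55, 48, 52, 79, 78, 76, 81, 74, 86, 80]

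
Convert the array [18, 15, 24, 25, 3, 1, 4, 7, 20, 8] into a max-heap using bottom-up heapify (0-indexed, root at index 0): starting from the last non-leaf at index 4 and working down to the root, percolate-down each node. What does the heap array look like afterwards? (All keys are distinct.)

[25, 20, 24, 18, 8, 1, 4, 7, 15, 3]

sift down from index 4:
  3 vs only child 8 at index 9, swap → [18, 15, 24, 25, 8, 1, 4, 7, 20, 3]
sift down from index 3: already satisfies heap property
sift down from index 2: already satisfies heap property
sift down from index 1:
  15 vs larger child 25 at index 3, swap → [18, 25, 24, 15, 8, 1, 4, 7, 20, 3]
  15 vs larger child 20 at index 8, swap → [18, 25, 24, 20, 8, 1, 4, 7, 15, 3]
sift down from index 0:
  18 vs larger child 25 at index 1, swap → [25, 18, 24, 20, 8, 1, 4, 7, 15, 3]
  18 vs larger child 20 at index 3, swap → [25, 20, 24, 18, 8, 1, 4, 7, 15, 3]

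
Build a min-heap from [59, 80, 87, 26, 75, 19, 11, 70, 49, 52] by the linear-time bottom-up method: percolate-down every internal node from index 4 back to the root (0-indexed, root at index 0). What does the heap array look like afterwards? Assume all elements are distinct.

[11, 26, 19, 49, 52, 59, 87, 70, 80, 75]

sift down from index 4:
  75 vs only child 52 at index 9, swap → [59, 80, 87, 26, 52, 19, 11, 70, 49, 75]
sift down from index 3: already satisfies heap property
sift down from index 2:
  87 vs smaller child 11 at index 6, swap → [59, 80, 11, 26, 52, 19, 87, 70, 49, 75]
sift down from index 1:
  80 vs smaller child 26 at index 3, swap → [59, 26, 11, 80, 52, 19, 87, 70, 49, 75]
  80 vs smaller child 49 at index 8, swap → [59, 26, 11, 49, 52, 19, 87, 70, 80, 75]
sift down from index 0:
  59 vs smaller child 11 at index 2, swap → [11, 26, 59, 49, 52, 19, 87, 70, 80, 75]
  59 vs smaller child 19 at index 5, swap → [11, 26, 19, 49, 52, 59, 87, 70, 80, 75]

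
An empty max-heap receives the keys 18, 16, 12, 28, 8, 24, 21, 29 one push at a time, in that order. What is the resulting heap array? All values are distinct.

[29, 28, 24, 18, 8, 12, 21, 16]

Insert 18:
  append 18 at index 0 → [18] (no swap needed)
Insert 16:
  append 16 at index 1 → [18, 16] (no swap needed)
Insert 12:
  append 12 at index 2 → [18, 16, 12] (no swap needed)
Insert 28:
  append 28 at index 3 → [18, 16, 12, 28]
  28 > parent 16 at index 1, swap → [18, 28, 12, 16]
  28 > parent 18 at index 0, swap → [28, 18, 12, 16]
Insert 8:
  append 8 at index 4 → [28, 18, 12, 16, 8] (no swap needed)
Insert 24:
  append 24 at index 5 → [28, 18, 12, 16, 8, 24]
  24 > parent 12 at index 2, swap → [28, 18, 24, 16, 8, 12]
Insert 21:
  append 21 at index 6 → [28, 18, 24, 16, 8, 12, 21] (no swap needed)
Insert 29:
  append 29 at index 7 → [28, 18, 24, 16, 8, 12, 21, 29]
  29 > parent 16 at index 3, swap → [28, 18, 24, 29, 8, 12, 21, 16]
  29 > parent 18 at index 1, swap → [28, 29, 24, 18, 8, 12, 21, 16]
  29 > parent 28 at index 0, swap → [29, 28, 24, 18, 8, 12, 21, 16]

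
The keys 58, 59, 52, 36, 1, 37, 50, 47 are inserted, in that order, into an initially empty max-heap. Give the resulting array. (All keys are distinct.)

Insert 58:
  append 58 at index 0 → [58] (no swap needed)
Insert 59:
  append 59 at index 1 → [58, 59]
  59 > parent 58 at index 0, swap → [59, 58]
Insert 52:
  append 52 at index 2 → [59, 58, 52] (no swap needed)
Insert 36:
  append 36 at index 3 → [59, 58, 52, 36] (no swap needed)
Insert 1:
  append 1 at index 4 → [59, 58, 52, 36, 1] (no swap needed)
Insert 37:
  append 37 at index 5 → [59, 58, 52, 36, 1, 37] (no swap needed)
Insert 50:
  append 50 at index 6 → [59, 58, 52, 36, 1, 37, 50] (no swap needed)
Insert 47:
  append 47 at index 7 → [59, 58, 52, 36, 1, 37, 50, 47]
  47 > parent 36 at index 3, swap → [59, 58, 52, 47, 1, 37, 50, 36]

[59, 58, 52, 47, 1, 37, 50, 36]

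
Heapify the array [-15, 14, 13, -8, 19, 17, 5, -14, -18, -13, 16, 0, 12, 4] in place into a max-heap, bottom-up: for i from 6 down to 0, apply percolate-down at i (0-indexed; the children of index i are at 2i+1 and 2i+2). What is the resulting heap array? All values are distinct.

sift down from index 6: already satisfies heap property
sift down from index 5: already satisfies heap property
sift down from index 4: already satisfies heap property
sift down from index 3: already satisfies heap property
sift down from index 2:
  13 vs larger child 17 at index 5, swap → [-15, 14, 17, -8, 19, 13, 5, -14, -18, -13, 16, 0, 12, 4]
sift down from index 1:
  14 vs larger child 19 at index 4, swap → [-15, 19, 17, -8, 14, 13, 5, -14, -18, -13, 16, 0, 12, 4]
  14 vs larger child 16 at index 10, swap → [-15, 19, 17, -8, 16, 13, 5, -14, -18, -13, 14, 0, 12, 4]
sift down from index 0:
  -15 vs larger child 19 at index 1, swap → [19, -15, 17, -8, 16, 13, 5, -14, -18, -13, 14, 0, 12, 4]
  -15 vs larger child 16 at index 4, swap → [19, 16, 17, -8, -15, 13, 5, -14, -18, -13, 14, 0, 12, 4]
  -15 vs larger child 14 at index 10, swap → [19, 16, 17, -8, 14, 13, 5, -14, -18, -13, -15, 0, 12, 4]

[19, 16, 17, -8, 14, 13, 5, -14, -18, -13, -15, 0, 12, 4]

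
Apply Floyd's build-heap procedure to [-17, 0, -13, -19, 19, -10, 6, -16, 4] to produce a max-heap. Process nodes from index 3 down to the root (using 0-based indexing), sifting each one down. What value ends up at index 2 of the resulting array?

6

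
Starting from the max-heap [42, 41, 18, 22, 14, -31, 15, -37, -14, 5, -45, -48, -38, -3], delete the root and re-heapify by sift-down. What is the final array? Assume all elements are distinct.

remove root 42; move last element -3 to root → [-3, 41, 18, 22, 14, -31, 15, -37, -14, 5, -45, -48, -38]
-3 vs larger child 41 at index 1, swap → [41, -3, 18, 22, 14, -31, 15, -37, -14, 5, -45, -48, -38]
-3 vs larger child 22 at index 3, swap → [41, 22, 18, -3, 14, -31, 15, -37, -14, 5, -45, -48, -38]

[41, 22, 18, -3, 14, -31, 15, -37, -14, 5, -45, -48, -38]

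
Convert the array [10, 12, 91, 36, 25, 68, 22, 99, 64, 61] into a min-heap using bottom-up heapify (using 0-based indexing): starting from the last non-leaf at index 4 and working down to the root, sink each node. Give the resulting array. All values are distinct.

[10, 12, 22, 36, 25, 68, 91, 99, 64, 61]

sift down from index 4: already satisfies heap property
sift down from index 3: already satisfies heap property
sift down from index 2:
  91 vs smaller child 22 at index 6, swap → [10, 12, 22, 36, 25, 68, 91, 99, 64, 61]
sift down from index 1: already satisfies heap property
sift down from index 0: already satisfies heap property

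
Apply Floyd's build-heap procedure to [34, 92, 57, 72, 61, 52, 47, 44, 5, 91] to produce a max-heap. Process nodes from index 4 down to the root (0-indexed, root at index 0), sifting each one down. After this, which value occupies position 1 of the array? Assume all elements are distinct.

sift down from index 4:
  61 vs only child 91 at index 9, swap → [34, 92, 57, 72, 91, 52, 47, 44, 5, 61]
sift down from index 3: already satisfies heap property
sift down from index 2: already satisfies heap property
sift down from index 1: already satisfies heap property
sift down from index 0:
  34 vs larger child 92 at index 1, swap → [92, 34, 57, 72, 91, 52, 47, 44, 5, 61]
  34 vs larger child 91 at index 4, swap → [92, 91, 57, 72, 34, 52, 47, 44, 5, 61]
  34 vs only child 61 at index 9, swap → [92, 91, 57, 72, 61, 52, 47, 44, 5, 34]
resulting array: [92, 91, 57, 72, 61, 52, 47, 44, 5, 34]

91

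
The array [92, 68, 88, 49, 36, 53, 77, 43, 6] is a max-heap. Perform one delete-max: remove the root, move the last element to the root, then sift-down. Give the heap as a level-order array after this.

remove root 92; move last element 6 to root → [6, 68, 88, 49, 36, 53, 77, 43]
6 vs larger child 88 at index 2, swap → [88, 68, 6, 49, 36, 53, 77, 43]
6 vs larger child 77 at index 6, swap → [88, 68, 77, 49, 36, 53, 6, 43]

[88, 68, 77, 49, 36, 53, 6, 43]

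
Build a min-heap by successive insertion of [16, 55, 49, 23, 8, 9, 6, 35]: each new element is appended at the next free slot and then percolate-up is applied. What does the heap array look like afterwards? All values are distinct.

Insert 16:
  append 16 at index 0 → [16] (no swap needed)
Insert 55:
  append 55 at index 1 → [16, 55] (no swap needed)
Insert 49:
  append 49 at index 2 → [16, 55, 49] (no swap needed)
Insert 23:
  append 23 at index 3 → [16, 55, 49, 23]
  23 < parent 55 at index 1, swap → [16, 23, 49, 55]
Insert 8:
  append 8 at index 4 → [16, 23, 49, 55, 8]
  8 < parent 23 at index 1, swap → [16, 8, 49, 55, 23]
  8 < parent 16 at index 0, swap → [8, 16, 49, 55, 23]
Insert 9:
  append 9 at index 5 → [8, 16, 49, 55, 23, 9]
  9 < parent 49 at index 2, swap → [8, 16, 9, 55, 23, 49]
Insert 6:
  append 6 at index 6 → [8, 16, 9, 55, 23, 49, 6]
  6 < parent 9 at index 2, swap → [8, 16, 6, 55, 23, 49, 9]
  6 < parent 8 at index 0, swap → [6, 16, 8, 55, 23, 49, 9]
Insert 35:
  append 35 at index 7 → [6, 16, 8, 55, 23, 49, 9, 35]
  35 < parent 55 at index 3, swap → [6, 16, 8, 35, 23, 49, 9, 55]

[6, 16, 8, 35, 23, 49, 9, 55]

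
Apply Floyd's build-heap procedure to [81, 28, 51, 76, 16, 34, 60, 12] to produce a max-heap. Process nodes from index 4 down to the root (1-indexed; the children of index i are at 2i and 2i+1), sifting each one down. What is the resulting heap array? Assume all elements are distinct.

sift down from index 4: already satisfies heap property
sift down from index 3:
  51 vs larger child 60 at index 7, swap → [81, 28, 60, 76, 16, 34, 51, 12]
sift down from index 2:
  28 vs larger child 76 at index 4, swap → [81, 76, 60, 28, 16, 34, 51, 12]
sift down from index 1: already satisfies heap property

[81, 76, 60, 28, 16, 34, 51, 12]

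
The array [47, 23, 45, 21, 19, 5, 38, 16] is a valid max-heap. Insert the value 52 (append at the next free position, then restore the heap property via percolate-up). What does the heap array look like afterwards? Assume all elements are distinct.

[52, 47, 45, 23, 19, 5, 38, 16, 21]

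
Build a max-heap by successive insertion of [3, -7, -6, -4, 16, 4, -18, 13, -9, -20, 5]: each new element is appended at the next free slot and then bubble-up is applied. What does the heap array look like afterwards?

[16, 13, 4, 3, 5, -6, -18, -7, -9, -20, -4]

Insert 3:
  append 3 at index 0 → [3] (no swap needed)
Insert -7:
  append -7 at index 1 → [3, -7] (no swap needed)
Insert -6:
  append -6 at index 2 → [3, -7, -6] (no swap needed)
Insert -4:
  append -4 at index 3 → [3, -7, -6, -4]
  -4 > parent -7 at index 1, swap → [3, -4, -6, -7]
Insert 16:
  append 16 at index 4 → [3, -4, -6, -7, 16]
  16 > parent -4 at index 1, swap → [3, 16, -6, -7, -4]
  16 > parent 3 at index 0, swap → [16, 3, -6, -7, -4]
Insert 4:
  append 4 at index 5 → [16, 3, -6, -7, -4, 4]
  4 > parent -6 at index 2, swap → [16, 3, 4, -7, -4, -6]
Insert -18:
  append -18 at index 6 → [16, 3, 4, -7, -4, -6, -18] (no swap needed)
Insert 13:
  append 13 at index 7 → [16, 3, 4, -7, -4, -6, -18, 13]
  13 > parent -7 at index 3, swap → [16, 3, 4, 13, -4, -6, -18, -7]
  13 > parent 3 at index 1, swap → [16, 13, 4, 3, -4, -6, -18, -7]
Insert -9:
  append -9 at index 8 → [16, 13, 4, 3, -4, -6, -18, -7, -9] (no swap needed)
Insert -20:
  append -20 at index 9 → [16, 13, 4, 3, -4, -6, -18, -7, -9, -20] (no swap needed)
Insert 5:
  append 5 at index 10 → [16, 13, 4, 3, -4, -6, -18, -7, -9, -20, 5]
  5 > parent -4 at index 4, swap → [16, 13, 4, 3, 5, -6, -18, -7, -9, -20, -4]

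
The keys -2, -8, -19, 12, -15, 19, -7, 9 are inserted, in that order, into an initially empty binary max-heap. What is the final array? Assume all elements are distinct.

Insert -2:
  append -2 at index 0 → [-2] (no swap needed)
Insert -8:
  append -8 at index 1 → [-2, -8] (no swap needed)
Insert -19:
  append -19 at index 2 → [-2, -8, -19] (no swap needed)
Insert 12:
  append 12 at index 3 → [-2, -8, -19, 12]
  12 > parent -8 at index 1, swap → [-2, 12, -19, -8]
  12 > parent -2 at index 0, swap → [12, -2, -19, -8]
Insert -15:
  append -15 at index 4 → [12, -2, -19, -8, -15] (no swap needed)
Insert 19:
  append 19 at index 5 → [12, -2, -19, -8, -15, 19]
  19 > parent -19 at index 2, swap → [12, -2, 19, -8, -15, -19]
  19 > parent 12 at index 0, swap → [19, -2, 12, -8, -15, -19]
Insert -7:
  append -7 at index 6 → [19, -2, 12, -8, -15, -19, -7] (no swap needed)
Insert 9:
  append 9 at index 7 → [19, -2, 12, -8, -15, -19, -7, 9]
  9 > parent -8 at index 3, swap → [19, -2, 12, 9, -15, -19, -7, -8]
  9 > parent -2 at index 1, swap → [19, 9, 12, -2, -15, -19, -7, -8]

[19, 9, 12, -2, -15, -19, -7, -8]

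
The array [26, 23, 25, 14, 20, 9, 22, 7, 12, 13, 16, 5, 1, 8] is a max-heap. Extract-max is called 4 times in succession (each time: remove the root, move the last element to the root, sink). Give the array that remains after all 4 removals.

[20, 16, 9, 14, 13, 5, 8, 7, 12, 1]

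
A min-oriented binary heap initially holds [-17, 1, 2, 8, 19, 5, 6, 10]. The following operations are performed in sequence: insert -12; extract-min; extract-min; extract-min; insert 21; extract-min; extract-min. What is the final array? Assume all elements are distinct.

[6, 8, 21, 10, 19]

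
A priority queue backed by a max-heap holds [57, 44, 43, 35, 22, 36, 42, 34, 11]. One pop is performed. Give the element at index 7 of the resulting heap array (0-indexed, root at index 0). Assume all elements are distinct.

11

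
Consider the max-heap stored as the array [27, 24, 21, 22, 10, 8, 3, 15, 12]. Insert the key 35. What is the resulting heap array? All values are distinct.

[35, 27, 21, 22, 24, 8, 3, 15, 12, 10]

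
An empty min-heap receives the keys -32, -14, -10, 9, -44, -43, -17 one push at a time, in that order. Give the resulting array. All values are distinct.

[-44, -32, -43, 9, -14, -10, -17]

Insert -32:
  append -32 at index 0 → [-32] (no swap needed)
Insert -14:
  append -14 at index 1 → [-32, -14] (no swap needed)
Insert -10:
  append -10 at index 2 → [-32, -14, -10] (no swap needed)
Insert 9:
  append 9 at index 3 → [-32, -14, -10, 9] (no swap needed)
Insert -44:
  append -44 at index 4 → [-32, -14, -10, 9, -44]
  -44 < parent -14 at index 1, swap → [-32, -44, -10, 9, -14]
  -44 < parent -32 at index 0, swap → [-44, -32, -10, 9, -14]
Insert -43:
  append -43 at index 5 → [-44, -32, -10, 9, -14, -43]
  -43 < parent -10 at index 2, swap → [-44, -32, -43, 9, -14, -10]
Insert -17:
  append -17 at index 6 → [-44, -32, -43, 9, -14, -10, -17] (no swap needed)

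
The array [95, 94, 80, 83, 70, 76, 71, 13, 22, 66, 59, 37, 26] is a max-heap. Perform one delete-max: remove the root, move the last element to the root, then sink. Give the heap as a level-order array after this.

[94, 83, 80, 26, 70, 76, 71, 13, 22, 66, 59, 37]

remove root 95; move last element 26 to root → [26, 94, 80, 83, 70, 76, 71, 13, 22, 66, 59, 37]
26 vs larger child 94 at index 1, swap → [94, 26, 80, 83, 70, 76, 71, 13, 22, 66, 59, 37]
26 vs larger child 83 at index 3, swap → [94, 83, 80, 26, 70, 76, 71, 13, 22, 66, 59, 37]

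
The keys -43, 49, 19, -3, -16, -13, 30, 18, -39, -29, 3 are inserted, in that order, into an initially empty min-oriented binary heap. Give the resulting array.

Insert -43:
  append -43 at index 0 → [-43] (no swap needed)
Insert 49:
  append 49 at index 1 → [-43, 49] (no swap needed)
Insert 19:
  append 19 at index 2 → [-43, 49, 19] (no swap needed)
Insert -3:
  append -3 at index 3 → [-43, 49, 19, -3]
  -3 < parent 49 at index 1, swap → [-43, -3, 19, 49]
Insert -16:
  append -16 at index 4 → [-43, -3, 19, 49, -16]
  -16 < parent -3 at index 1, swap → [-43, -16, 19, 49, -3]
Insert -13:
  append -13 at index 5 → [-43, -16, 19, 49, -3, -13]
  -13 < parent 19 at index 2, swap → [-43, -16, -13, 49, -3, 19]
Insert 30:
  append 30 at index 6 → [-43, -16, -13, 49, -3, 19, 30] (no swap needed)
Insert 18:
  append 18 at index 7 → [-43, -16, -13, 49, -3, 19, 30, 18]
  18 < parent 49 at index 3, swap → [-43, -16, -13, 18, -3, 19, 30, 49]
Insert -39:
  append -39 at index 8 → [-43, -16, -13, 18, -3, 19, 30, 49, -39]
  -39 < parent 18 at index 3, swap → [-43, -16, -13, -39, -3, 19, 30, 49, 18]
  -39 < parent -16 at index 1, swap → [-43, -39, -13, -16, -3, 19, 30, 49, 18]
Insert -29:
  append -29 at index 9 → [-43, -39, -13, -16, -3, 19, 30, 49, 18, -29]
  -29 < parent -3 at index 4, swap → [-43, -39, -13, -16, -29, 19, 30, 49, 18, -3]
Insert 3:
  append 3 at index 10 → [-43, -39, -13, -16, -29, 19, 30, 49, 18, -3, 3] (no swap needed)

[-43, -39, -13, -16, -29, 19, 30, 49, 18, -3, 3]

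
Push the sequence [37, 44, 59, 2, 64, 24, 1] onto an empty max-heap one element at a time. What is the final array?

Insert 37:
  append 37 at index 0 → [37] (no swap needed)
Insert 44:
  append 44 at index 1 → [37, 44]
  44 > parent 37 at index 0, swap → [44, 37]
Insert 59:
  append 59 at index 2 → [44, 37, 59]
  59 > parent 44 at index 0, swap → [59, 37, 44]
Insert 2:
  append 2 at index 3 → [59, 37, 44, 2] (no swap needed)
Insert 64:
  append 64 at index 4 → [59, 37, 44, 2, 64]
  64 > parent 37 at index 1, swap → [59, 64, 44, 2, 37]
  64 > parent 59 at index 0, swap → [64, 59, 44, 2, 37]
Insert 24:
  append 24 at index 5 → [64, 59, 44, 2, 37, 24] (no swap needed)
Insert 1:
  append 1 at index 6 → [64, 59, 44, 2, 37, 24, 1] (no swap needed)

[64, 59, 44, 2, 37, 24, 1]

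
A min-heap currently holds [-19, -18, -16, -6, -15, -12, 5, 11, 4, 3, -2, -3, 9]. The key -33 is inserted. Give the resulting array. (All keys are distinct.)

[-33, -18, -19, -6, -15, -12, -16, 11, 4, 3, -2, -3, 9, 5]

append -33 at index 13 → [-19, -18, -16, -6, -15, -12, 5, 11, 4, 3, -2, -3, 9, -33]
-33 < parent 5 at index 6, swap → [-19, -18, -16, -6, -15, -12, -33, 11, 4, 3, -2, -3, 9, 5]
-33 < parent -16 at index 2, swap → [-19, -18, -33, -6, -15, -12, -16, 11, 4, 3, -2, -3, 9, 5]
-33 < parent -19 at index 0, swap → [-33, -18, -19, -6, -15, -12, -16, 11, 4, 3, -2, -3, 9, 5]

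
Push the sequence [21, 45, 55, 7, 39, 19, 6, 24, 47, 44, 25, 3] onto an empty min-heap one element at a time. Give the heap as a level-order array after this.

[3, 21, 6, 24, 25, 7, 19, 45, 47, 44, 39, 55]

Insert 21:
  append 21 at index 0 → [21] (no swap needed)
Insert 45:
  append 45 at index 1 → [21, 45] (no swap needed)
Insert 55:
  append 55 at index 2 → [21, 45, 55] (no swap needed)
Insert 7:
  append 7 at index 3 → [21, 45, 55, 7]
  7 < parent 45 at index 1, swap → [21, 7, 55, 45]
  7 < parent 21 at index 0, swap → [7, 21, 55, 45]
Insert 39:
  append 39 at index 4 → [7, 21, 55, 45, 39] (no swap needed)
Insert 19:
  append 19 at index 5 → [7, 21, 55, 45, 39, 19]
  19 < parent 55 at index 2, swap → [7, 21, 19, 45, 39, 55]
Insert 6:
  append 6 at index 6 → [7, 21, 19, 45, 39, 55, 6]
  6 < parent 19 at index 2, swap → [7, 21, 6, 45, 39, 55, 19]
  6 < parent 7 at index 0, swap → [6, 21, 7, 45, 39, 55, 19]
Insert 24:
  append 24 at index 7 → [6, 21, 7, 45, 39, 55, 19, 24]
  24 < parent 45 at index 3, swap → [6, 21, 7, 24, 39, 55, 19, 45]
Insert 47:
  append 47 at index 8 → [6, 21, 7, 24, 39, 55, 19, 45, 47] (no swap needed)
Insert 44:
  append 44 at index 9 → [6, 21, 7, 24, 39, 55, 19, 45, 47, 44] (no swap needed)
Insert 25:
  append 25 at index 10 → [6, 21, 7, 24, 39, 55, 19, 45, 47, 44, 25]
  25 < parent 39 at index 4, swap → [6, 21, 7, 24, 25, 55, 19, 45, 47, 44, 39]
Insert 3:
  append 3 at index 11 → [6, 21, 7, 24, 25, 55, 19, 45, 47, 44, 39, 3]
  3 < parent 55 at index 5, swap → [6, 21, 7, 24, 25, 3, 19, 45, 47, 44, 39, 55]
  3 < parent 7 at index 2, swap → [6, 21, 3, 24, 25, 7, 19, 45, 47, 44, 39, 55]
  3 < parent 6 at index 0, swap → [3, 21, 6, 24, 25, 7, 19, 45, 47, 44, 39, 55]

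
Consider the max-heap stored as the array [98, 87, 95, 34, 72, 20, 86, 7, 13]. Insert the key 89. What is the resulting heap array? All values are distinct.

append 89 at index 9 → [98, 87, 95, 34, 72, 20, 86, 7, 13, 89]
89 > parent 72 at index 4, swap → [98, 87, 95, 34, 89, 20, 86, 7, 13, 72]
89 > parent 87 at index 1, swap → [98, 89, 95, 34, 87, 20, 86, 7, 13, 72]

[98, 89, 95, 34, 87, 20, 86, 7, 13, 72]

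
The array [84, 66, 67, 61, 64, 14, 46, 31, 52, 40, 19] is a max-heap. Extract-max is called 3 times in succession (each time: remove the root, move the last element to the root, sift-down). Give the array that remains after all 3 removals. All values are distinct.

[64, 61, 46, 52, 40, 14, 19, 31]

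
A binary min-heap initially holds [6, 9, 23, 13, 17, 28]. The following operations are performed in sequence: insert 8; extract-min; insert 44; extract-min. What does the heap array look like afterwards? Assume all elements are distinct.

insert 8:
  append 8 at index 6 → [6, 9, 23, 13, 17, 28, 8]
  8 < parent 23 at index 2, swap → [6, 9, 8, 13, 17, 28, 23]
extract-min → returns 6:
  remove root 6; move last element 23 to root → [23, 9, 8, 13, 17, 28]
  23 vs smaller child 8 at index 2, swap → [8, 9, 23, 13, 17, 28]
insert 44:
  append 44 at index 6 → [8, 9, 23, 13, 17, 28, 44] (no swap needed)
extract-min → returns 8:
  remove root 8; move last element 44 to root → [44, 9, 23, 13, 17, 28]
  44 vs smaller child 9 at index 1, swap → [9, 44, 23, 13, 17, 28]
  44 vs smaller child 13 at index 3, swap → [9, 13, 23, 44, 17, 28]

[9, 13, 23, 44, 17, 28]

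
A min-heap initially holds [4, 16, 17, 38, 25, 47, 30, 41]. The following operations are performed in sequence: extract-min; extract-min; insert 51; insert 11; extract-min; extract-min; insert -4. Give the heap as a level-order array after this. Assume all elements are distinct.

extract-min → returns 4:
  remove root 4; move last element 41 to root → [41, 16, 17, 38, 25, 47, 30]
  41 vs smaller child 16 at index 1, swap → [16, 41, 17, 38, 25, 47, 30]
  41 vs smaller child 25 at index 4, swap → [16, 25, 17, 38, 41, 47, 30]
extract-min → returns 16:
  remove root 16; move last element 30 to root → [30, 25, 17, 38, 41, 47]
  30 vs smaller child 17 at index 2, swap → [17, 25, 30, 38, 41, 47]
insert 51:
  append 51 at index 6 → [17, 25, 30, 38, 41, 47, 51] (no swap needed)
insert 11:
  append 11 at index 7 → [17, 25, 30, 38, 41, 47, 51, 11]
  11 < parent 38 at index 3, swap → [17, 25, 30, 11, 41, 47, 51, 38]
  11 < parent 25 at index 1, swap → [17, 11, 30, 25, 41, 47, 51, 38]
  11 < parent 17 at index 0, swap → [11, 17, 30, 25, 41, 47, 51, 38]
extract-min → returns 11:
  remove root 11; move last element 38 to root → [38, 17, 30, 25, 41, 47, 51]
  38 vs smaller child 17 at index 1, swap → [17, 38, 30, 25, 41, 47, 51]
  38 vs smaller child 25 at index 3, swap → [17, 25, 30, 38, 41, 47, 51]
extract-min → returns 17:
  remove root 17; move last element 51 to root → [51, 25, 30, 38, 41, 47]
  51 vs smaller child 25 at index 1, swap → [25, 51, 30, 38, 41, 47]
  51 vs smaller child 38 at index 3, swap → [25, 38, 30, 51, 41, 47]
insert -4:
  append -4 at index 6 → [25, 38, 30, 51, 41, 47, -4]
  -4 < parent 30 at index 2, swap → [25, 38, -4, 51, 41, 47, 30]
  -4 < parent 25 at index 0, swap → [-4, 38, 25, 51, 41, 47, 30]

[-4, 38, 25, 51, 41, 47, 30]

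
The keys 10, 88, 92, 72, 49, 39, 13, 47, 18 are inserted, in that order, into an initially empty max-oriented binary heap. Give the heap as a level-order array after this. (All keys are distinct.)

Insert 10:
  append 10 at index 0 → [10] (no swap needed)
Insert 88:
  append 88 at index 1 → [10, 88]
  88 > parent 10 at index 0, swap → [88, 10]
Insert 92:
  append 92 at index 2 → [88, 10, 92]
  92 > parent 88 at index 0, swap → [92, 10, 88]
Insert 72:
  append 72 at index 3 → [92, 10, 88, 72]
  72 > parent 10 at index 1, swap → [92, 72, 88, 10]
Insert 49:
  append 49 at index 4 → [92, 72, 88, 10, 49] (no swap needed)
Insert 39:
  append 39 at index 5 → [92, 72, 88, 10, 49, 39] (no swap needed)
Insert 13:
  append 13 at index 6 → [92, 72, 88, 10, 49, 39, 13] (no swap needed)
Insert 47:
  append 47 at index 7 → [92, 72, 88, 10, 49, 39, 13, 47]
  47 > parent 10 at index 3, swap → [92, 72, 88, 47, 49, 39, 13, 10]
Insert 18:
  append 18 at index 8 → [92, 72, 88, 47, 49, 39, 13, 10, 18] (no swap needed)

[92, 72, 88, 47, 49, 39, 13, 10, 18]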